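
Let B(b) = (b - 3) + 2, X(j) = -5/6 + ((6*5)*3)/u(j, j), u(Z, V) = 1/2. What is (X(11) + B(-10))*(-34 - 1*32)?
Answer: -11099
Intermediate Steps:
u(Z, V) = 1/2
X(j) = 1075/6 (X(j) = -5/6 + ((6*5)*3)/(1/2) = -5*1/6 + (30*3)*2 = -5/6 + 90*2 = -5/6 + 180 = 1075/6)
B(b) = -1 + b (B(b) = (-3 + b) + 2 = -1 + b)
(X(11) + B(-10))*(-34 - 1*32) = (1075/6 + (-1 - 10))*(-34 - 1*32) = (1075/6 - 11)*(-34 - 32) = (1009/6)*(-66) = -11099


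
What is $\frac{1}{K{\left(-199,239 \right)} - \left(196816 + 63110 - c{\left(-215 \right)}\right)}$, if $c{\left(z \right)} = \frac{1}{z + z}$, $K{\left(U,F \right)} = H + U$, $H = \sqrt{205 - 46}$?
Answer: $- \frac{48097112930}{12511261583370901} - \frac{184900 \sqrt{159}}{12511261583370901} \approx -3.8445 \cdot 10^{-6}$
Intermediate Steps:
$H = \sqrt{159} \approx 12.61$
$K{\left(U,F \right)} = U + \sqrt{159}$ ($K{\left(U,F \right)} = \sqrt{159} + U = U + \sqrt{159}$)
$c{\left(z \right)} = \frac{1}{2 z}$
$\frac{1}{K{\left(-199,239 \right)} - \left(196816 + 63110 - c{\left(-215 \right)}\right)} = \frac{1}{\left(-199 + \sqrt{159}\right) - \left(196816 + 63110 + \frac{1}{430}\right)} = \frac{1}{\left(-199 + \sqrt{159}\right) + \left(\left(-196816 - 63110\right) + \frac{1}{2} \left(- \frac{1}{215}\right)\right)} = \frac{1}{\left(-199 + \sqrt{159}\right) - \frac{111768181}{430}} = \frac{1}{- \frac{111853751}{430} + \sqrt{159}}$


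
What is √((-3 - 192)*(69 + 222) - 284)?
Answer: I*√57029 ≈ 238.81*I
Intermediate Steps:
√((-3 - 192)*(69 + 222) - 284) = √(-195*291 - 284) = √(-56745 - 284) = √(-57029) = I*√57029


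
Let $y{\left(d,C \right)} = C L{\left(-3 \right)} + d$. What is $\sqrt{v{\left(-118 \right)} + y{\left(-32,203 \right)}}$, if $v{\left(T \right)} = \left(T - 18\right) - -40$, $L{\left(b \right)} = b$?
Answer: $i \sqrt{737} \approx 27.148 i$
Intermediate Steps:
$y{\left(d,C \right)} = d - 3 C$ ($y{\left(d,C \right)} = C \left(-3\right) + d = - 3 C + d = d - 3 C$)
$v{\left(T \right)} = 22 + T$ ($v{\left(T \right)} = \left(-18 + T\right) + 40 = 22 + T$)
$\sqrt{v{\left(-118 \right)} + y{\left(-32,203 \right)}} = \sqrt{\left(22 - 118\right) - 641} = \sqrt{-96 - 641} = \sqrt{-737} = i \sqrt{737}$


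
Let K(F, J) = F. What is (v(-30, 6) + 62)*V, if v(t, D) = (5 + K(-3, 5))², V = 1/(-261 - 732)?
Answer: -22/331 ≈ -0.066465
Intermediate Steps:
V = -1/993 (V = 1/(-993) = -1/993 ≈ -0.0010071)
v(t, D) = 4 (v(t, D) = (5 - 3)² = 2² = 4)
(v(-30, 6) + 62)*V = (4 + 62)*(-1/993) = 66*(-1/993) = -22/331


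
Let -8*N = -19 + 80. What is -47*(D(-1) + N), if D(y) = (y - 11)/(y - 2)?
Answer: 1363/8 ≈ 170.38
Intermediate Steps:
D(y) = (-11 + y)/(-2 + y)
N = -61/8 (N = -(-19 + 80)/8 = -⅛*61 = -61/8 ≈ -7.6250)
-47*(D(-1) + N) = -47*((-11 - 1)/(-2 - 1) - 61/8) = -47*(-12/(-3) - 61/8) = -47*(-⅓*(-12) - 61/8) = -47*(4 - 61/8) = -47*(-29/8) = 1363/8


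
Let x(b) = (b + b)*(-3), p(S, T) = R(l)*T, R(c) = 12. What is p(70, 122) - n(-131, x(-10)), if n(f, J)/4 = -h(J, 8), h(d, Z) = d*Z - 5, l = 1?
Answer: 3364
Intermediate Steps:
h(d, Z) = -5 + Z*d (h(d, Z) = Z*d - 5 = -5 + Z*d)
p(S, T) = 12*T
x(b) = -6*b (x(b) = (2*b)*(-3) = -6*b)
n(f, J) = 20 - 32*J (n(f, J) = 4*(-(-5 + 8*J)) = 4*(5 - 8*J) = 20 - 32*J)
p(70, 122) - n(-131, x(-10)) = 12*122 - (20 - (-192)*(-10)) = 1464 - (20 - 32*60) = 1464 - (20 - 1920) = 1464 - 1*(-1900) = 1464 + 1900 = 3364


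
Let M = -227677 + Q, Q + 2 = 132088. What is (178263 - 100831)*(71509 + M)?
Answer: -1864717424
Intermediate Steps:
Q = 132086 (Q = -2 + 132088 = 132086)
M = -95591 (M = -227677 + 132086 = -95591)
(178263 - 100831)*(71509 + M) = (178263 - 100831)*(71509 - 95591) = 77432*(-24082) = -1864717424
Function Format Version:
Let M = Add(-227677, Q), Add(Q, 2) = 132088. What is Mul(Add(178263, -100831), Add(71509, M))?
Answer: -1864717424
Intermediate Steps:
Q = 132086 (Q = Add(-2, 132088) = 132086)
M = -95591 (M = Add(-227677, 132086) = -95591)
Mul(Add(178263, -100831), Add(71509, M)) = Mul(Add(178263, -100831), Add(71509, -95591)) = Mul(77432, -24082) = -1864717424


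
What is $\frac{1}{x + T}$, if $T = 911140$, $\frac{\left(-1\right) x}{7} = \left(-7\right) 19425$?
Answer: $\frac{1}{1862965} \approx 5.3678 \cdot 10^{-7}$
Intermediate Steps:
$x = 951825$ ($x = - 7 \left(\left(-7\right) 19425\right) = \left(-7\right) \left(-135975\right) = 951825$)
$\frac{1}{x + T} = \frac{1}{951825 + 911140} = \frac{1}{1862965}$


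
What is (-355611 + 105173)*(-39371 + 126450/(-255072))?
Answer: 209586682039913/21256 ≈ 9.8601e+9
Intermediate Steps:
(-355611 + 105173)*(-39371 + 126450/(-255072)) = -250438*(-39371 + 126450*(-1/255072)) = -250438*(-39371 - 21075/42512) = -250438*(-1673761027/42512) = 209586682039913/21256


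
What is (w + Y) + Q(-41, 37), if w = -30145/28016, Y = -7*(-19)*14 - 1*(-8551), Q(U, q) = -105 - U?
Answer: 289907439/28016 ≈ 10348.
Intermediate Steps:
Y = 10413 (Y = 133*14 + 8551 = 1862 + 8551 = 10413)
w = -30145/28016 (w = -30145*1/28016 = -30145/28016 ≈ -1.0760)
(w + Y) + Q(-41, 37) = (-30145/28016 + 10413) + (-105 - 1*(-41)) = 291700463/28016 + (-105 + 41) = 291700463/28016 - 64 = 289907439/28016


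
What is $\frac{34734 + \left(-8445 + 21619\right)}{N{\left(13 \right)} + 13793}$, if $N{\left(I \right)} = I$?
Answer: $\frac{406}{117} \approx 3.4701$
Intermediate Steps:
$\frac{34734 + \left(-8445 + 21619\right)}{N{\left(13 \right)} + 13793} = \frac{34734 + \left(-8445 + 21619\right)}{13 + 13793} = \frac{34734 + 13174}{13806} = 47908 \cdot \frac{1}{13806} = \frac{406}{117}$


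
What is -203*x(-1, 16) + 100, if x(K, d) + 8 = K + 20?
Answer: -2133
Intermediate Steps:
x(K, d) = 12 + K (x(K, d) = -8 + (K + 20) = -8 + (20 + K) = 12 + K)
-203*x(-1, 16) + 100 = -203*(12 - 1) + 100 = -203*11 + 100 = -2233 + 100 = -2133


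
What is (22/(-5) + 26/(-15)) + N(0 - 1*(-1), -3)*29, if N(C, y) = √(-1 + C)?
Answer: -92/15 ≈ -6.1333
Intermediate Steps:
(22/(-5) + 26/(-15)) + N(0 - 1*(-1), -3)*29 = (22/(-5) + 26/(-15)) + √(-1 + (0 - 1*(-1)))*29 = (22*(-⅕) + 26*(-1/15)) + √(-1 + (0 + 1))*29 = (-22/5 - 26/15) + √(-1 + 1)*29 = -92/15 + √0*29 = -92/15 + 0*29 = -92/15 + 0 = -92/15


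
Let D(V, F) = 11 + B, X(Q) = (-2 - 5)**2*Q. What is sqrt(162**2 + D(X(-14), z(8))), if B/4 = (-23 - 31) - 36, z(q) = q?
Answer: sqrt(25895) ≈ 160.92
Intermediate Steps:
B = -360 (B = 4*((-23 - 31) - 36) = 4*(-54 - 36) = 4*(-90) = -360)
X(Q) = 49*Q (X(Q) = (-7)**2*Q = 49*Q)
D(V, F) = -349 (D(V, F) = 11 - 360 = -349)
sqrt(162**2 + D(X(-14), z(8))) = sqrt(162**2 - 349) = sqrt(26244 - 349) = sqrt(25895)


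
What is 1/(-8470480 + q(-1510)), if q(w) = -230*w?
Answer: -1/8123180 ≈ -1.2310e-7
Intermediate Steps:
1/(-8470480 + q(-1510)) = 1/(-8470480 - 230*(-1510)) = 1/(-8470480 + 347300) = 1/(-8123180) = -1/8123180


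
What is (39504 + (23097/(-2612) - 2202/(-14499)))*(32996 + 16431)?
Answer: 24643349573213357/12623796 ≈ 1.9521e+9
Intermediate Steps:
(39504 + (23097/(-2612) - 2202/(-14499)))*(32996 + 16431) = (39504 + (23097*(-1/2612) - 2202*(-1/14499)))*49427 = (39504 + (-23097/2612 + 734/4833))*49427 = (39504 - 109710593/12623796)*49427 = (498580726591/12623796)*49427 = 24643349573213357/12623796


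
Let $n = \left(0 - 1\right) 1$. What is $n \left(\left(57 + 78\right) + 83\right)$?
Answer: $-218$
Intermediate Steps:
$n = -1$ ($n = \left(-1\right) 1 = -1$)
$n \left(\left(57 + 78\right) + 83\right) = - (\left(57 + 78\right) + 83) = - (135 + 83) = \left(-1\right) 218 = -218$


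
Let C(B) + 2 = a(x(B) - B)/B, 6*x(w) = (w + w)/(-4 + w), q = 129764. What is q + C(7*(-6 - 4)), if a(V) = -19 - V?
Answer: 504130327/3885 ≈ 1.2976e+5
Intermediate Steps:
x(w) = w/(3*(-4 + w)) (x(w) = ((w + w)/(-4 + w))/6 = ((2*w)/(-4 + w))/6 = (2*w/(-4 + w))/6 = w/(3*(-4 + w)))
C(B) = -2 + (-19 + B - B/(3*(-4 + B)))/B (C(B) = -2 + (-19 - (B/(3*(-4 + B)) - B))/B = -2 + (-19 - (-B + B/(3*(-4 + B))))/B = -2 + (-19 + (B - B/(3*(-4 + B))))/B = -2 + (-19 + B - B/(3*(-4 + B)))/B)
q + C(7*(-6 - 4)) = 129764 + (76 - (7*(-6 - 4))**2 - 322*(-6 - 4)/3)/(((7*(-6 - 4)))*(-4 + 7*(-6 - 4))) = 129764 + (76 - (7*(-10))**2 - 322*(-10)/3)/(((7*(-10)))*(-4 + 7*(-10))) = 129764 + (76 - 1*(-70)**2 - 46/3*(-70))/((-70)*(-4 - 70)) = 129764 - 1/70*(76 - 1*4900 + 3220/3)/(-74) = 129764 - 1/70*(-1/74)*(76 - 4900 + 3220/3) = 129764 - 1/70*(-1/74)*(-11252/3) = 129764 - 2813/3885 = 504130327/3885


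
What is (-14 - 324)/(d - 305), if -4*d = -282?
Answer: 676/469 ≈ 1.4414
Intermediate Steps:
d = 141/2 (d = -1/4*(-282) = 141/2 ≈ 70.500)
(-14 - 324)/(d - 305) = (-14 - 324)/(141/2 - 305) = -338/(-469/2) = -338*(-2/469) = 676/469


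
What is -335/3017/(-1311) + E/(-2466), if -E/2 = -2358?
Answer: -1036239299/541874319 ≈ -1.9123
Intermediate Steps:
E = 4716 (E = -2*(-2358) = 4716)
-335/3017/(-1311) + E/(-2466) = -335/3017/(-1311) + 4716/(-2466) = -335*1/3017*(-1/1311) + 4716*(-1/2466) = -335/3017*(-1/1311) - 262/137 = 335/3955287 - 262/137 = -1036239299/541874319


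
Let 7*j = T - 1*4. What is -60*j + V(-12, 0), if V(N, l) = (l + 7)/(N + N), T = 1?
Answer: 4271/168 ≈ 25.423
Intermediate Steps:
V(N, l) = (7 + l)/(2*N) (V(N, l) = (7 + l)/((2*N)) = (7 + l)*(1/(2*N)) = (7 + l)/(2*N))
j = -3/7 (j = (1 - 1*4)/7 = (1 - 4)/7 = (⅐)*(-3) = -3/7 ≈ -0.42857)
-60*j + V(-12, 0) = -60*(-3/7) + (½)*(7 + 0)/(-12) = 180/7 + (½)*(-1/12)*7 = 180/7 - 7/24 = 4271/168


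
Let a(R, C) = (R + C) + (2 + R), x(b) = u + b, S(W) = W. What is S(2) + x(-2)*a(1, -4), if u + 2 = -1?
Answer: 2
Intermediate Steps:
u = -3 (u = -2 - 1 = -3)
x(b) = -3 + b
a(R, C) = 2 + C + 2*R (a(R, C) = (C + R) + (2 + R) = 2 + C + 2*R)
S(2) + x(-2)*a(1, -4) = 2 + (-3 - 2)*(2 - 4 + 2*1) = 2 - 5*(2 - 4 + 2) = 2 - 5*0 = 2 + 0 = 2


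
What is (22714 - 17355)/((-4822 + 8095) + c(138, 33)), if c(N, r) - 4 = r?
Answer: 5359/3310 ≈ 1.6190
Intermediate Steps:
c(N, r) = 4 + r
(22714 - 17355)/((-4822 + 8095) + c(138, 33)) = (22714 - 17355)/((-4822 + 8095) + (4 + 33)) = 5359/(3273 + 37) = 5359/3310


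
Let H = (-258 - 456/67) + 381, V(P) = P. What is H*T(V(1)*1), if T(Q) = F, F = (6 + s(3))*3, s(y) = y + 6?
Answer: 350325/67 ≈ 5228.7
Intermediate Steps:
s(y) = 6 + y
F = 45 (F = (6 + (6 + 3))*3 = (6 + 9)*3 = 15*3 = 45)
T(Q) = 45
H = 7785/67 (H = (-258 - 456*1/67) + 381 = (-258 - 456/67) + 381 = -17742/67 + 381 = 7785/67 ≈ 116.19)
H*T(V(1)*1) = (7785/67)*45 = 350325/67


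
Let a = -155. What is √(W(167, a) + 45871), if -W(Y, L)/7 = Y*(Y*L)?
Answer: 2*√7576359 ≈ 5505.0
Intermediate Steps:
W(Y, L) = -7*L*Y² (W(Y, L) = -7*Y*Y*L = -7*Y*L*Y = -7*L*Y²)
√(W(167, a) + 45871) = √(-7*(-155)*167² + 45871) = √(-7*(-155)*27889 + 45871) = √(30259565 + 45871) = √30305436 = 2*√7576359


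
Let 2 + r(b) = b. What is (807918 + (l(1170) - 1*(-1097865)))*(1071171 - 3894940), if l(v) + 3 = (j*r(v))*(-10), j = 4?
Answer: -5249555997140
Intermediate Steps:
r(b) = -2 + b
l(v) = 77 - 40*v (l(v) = -3 + (4*(-2 + v))*(-10) = -3 + (-8 + 4*v)*(-10) = -3 + (80 - 40*v) = 77 - 40*v)
(807918 + (l(1170) - 1*(-1097865)))*(1071171 - 3894940) = (807918 + ((77 - 40*1170) - 1*(-1097865)))*(1071171 - 3894940) = (807918 + ((77 - 46800) + 1097865))*(-2823769) = (807918 + (-46723 + 1097865))*(-2823769) = (807918 + 1051142)*(-2823769) = 1859060*(-2823769) = -5249555997140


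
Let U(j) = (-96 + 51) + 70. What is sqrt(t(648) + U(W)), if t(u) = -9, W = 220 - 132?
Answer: 4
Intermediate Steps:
W = 88
U(j) = 25 (U(j) = -45 + 70 = 25)
sqrt(t(648) + U(W)) = sqrt(-9 + 25) = sqrt(16) = 4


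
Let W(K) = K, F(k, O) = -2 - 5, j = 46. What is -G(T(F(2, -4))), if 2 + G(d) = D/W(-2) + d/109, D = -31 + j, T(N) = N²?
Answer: 1973/218 ≈ 9.0505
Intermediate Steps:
F(k, O) = -7
D = 15 (D = -31 + 46 = 15)
G(d) = -19/2 + d/109 (G(d) = -2 + (15/(-2) + d/109) = -2 + (15*(-½) + d*(1/109)) = -2 + (-15/2 + d/109) = -19/2 + d/109)
-G(T(F(2, -4))) = -(-19/2 + (1/109)*(-7)²) = -(-19/2 + (1/109)*49) = -(-19/2 + 49/109) = -1*(-1973/218) = 1973/218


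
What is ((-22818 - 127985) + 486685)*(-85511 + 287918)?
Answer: 67984867974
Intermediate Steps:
((-22818 - 127985) + 486685)*(-85511 + 287918) = (-150803 + 486685)*202407 = 335882*202407 = 67984867974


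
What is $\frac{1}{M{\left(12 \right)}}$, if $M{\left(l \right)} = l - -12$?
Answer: $\frac{1}{24} \approx 0.041667$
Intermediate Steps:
$M{\left(l \right)} = 12 + l$ ($M{\left(l \right)} = l + 12 = 12 + l$)
$\frac{1}{M{\left(12 \right)}} = \frac{1}{12 + 12} = \frac{1}{24}$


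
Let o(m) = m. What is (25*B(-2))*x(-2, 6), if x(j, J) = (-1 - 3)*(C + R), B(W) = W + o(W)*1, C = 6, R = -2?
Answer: 1600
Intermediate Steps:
B(W) = 2*W (B(W) = W + W*1 = W + W = 2*W)
x(j, J) = -16 (x(j, J) = (-1 - 3)*(6 - 2) = -4*4 = -16)
(25*B(-2))*x(-2, 6) = (25*(2*(-2)))*(-16) = (25*(-4))*(-16) = -100*(-16) = 1600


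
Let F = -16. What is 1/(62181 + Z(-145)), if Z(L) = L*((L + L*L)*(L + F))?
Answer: 1/487505781 ≈ 2.0513e-9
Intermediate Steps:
Z(L) = L*(-16 + L)*(L + L²) (Z(L) = L*((L + L*L)*(L - 16)) = L*((L + L²)*(-16 + L)) = L*((-16 + L)*(L + L²)) = L*(-16 + L)*(L + L²))
1/(62181 + Z(-145)) = 1/(62181 + (-145)²*(-16 + (-145)² - 15*(-145))) = 1/(62181 + 21025*(-16 + 21025 + 2175)) = 1/(62181 + 21025*23184) = 1/(62181 + 487443600) = 1/487505781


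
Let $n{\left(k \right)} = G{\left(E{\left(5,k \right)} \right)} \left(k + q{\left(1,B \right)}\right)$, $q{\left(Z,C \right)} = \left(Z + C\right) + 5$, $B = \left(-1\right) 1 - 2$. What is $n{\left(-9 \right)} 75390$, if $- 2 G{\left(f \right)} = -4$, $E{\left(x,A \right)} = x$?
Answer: $-904680$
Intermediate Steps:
$B = -3$ ($B = -1 - 2 = -3$)
$G{\left(f \right)} = 2$ ($G{\left(f \right)} = \left(- \frac{1}{2}\right) \left(-4\right) = 2$)
$q{\left(Z,C \right)} = 5 + C + Z$ ($q{\left(Z,C \right)} = \left(C + Z\right) + 5 = 5 + C + Z$)
$n{\left(k \right)} = 6 + 2 k$ ($n{\left(k \right)} = 2 \left(k + \left(5 - 3 + 1\right)\right) = 2 \left(k + 3\right) = 2 \left(3 + k\right) = 6 + 2 k$)
$n{\left(-9 \right)} 75390 = \left(6 + 2 \left(-9\right)\right) 75390 = \left(6 - 18\right) 75390 = \left(-12\right) 75390 = -904680$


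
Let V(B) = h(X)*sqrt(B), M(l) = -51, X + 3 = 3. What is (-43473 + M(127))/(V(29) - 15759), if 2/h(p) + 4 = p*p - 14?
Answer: 13889367999/5029008133 - 97929*sqrt(29)/5029008133 ≈ 2.7617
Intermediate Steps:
X = 0 (X = -3 + 3 = 0)
h(p) = 2/(-18 + p**2) (h(p) = 2/(-4 + (p*p - 14)) = 2/(-4 + (p**2 - 14)) = 2/(-4 + (-14 + p**2)) = 2/(-18 + p**2))
V(B) = -sqrt(B)/9 (V(B) = (2/(-18 + 0**2))*sqrt(B) = (2/(-18 + 0))*sqrt(B) = (2/(-18))*sqrt(B) = (2*(-1/18))*sqrt(B) = -sqrt(B)/9)
(-43473 + M(127))/(V(29) - 15759) = (-43473 - 51)/(-sqrt(29)/9 - 15759) = -43524/(-15759 - sqrt(29)/9)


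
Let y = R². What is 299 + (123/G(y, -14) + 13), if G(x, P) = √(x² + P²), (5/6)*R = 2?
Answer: 312 + 3075*√35809/71618 ≈ 320.13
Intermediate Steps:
R = 12/5 (R = (6/5)*2 = 12/5 ≈ 2.4000)
y = 144/25 (y = (12/5)² = 144/25 ≈ 5.7600)
G(x, P) = √(P² + x²)
299 + (123/G(y, -14) + 13) = 299 + (123/(√((-14)² + (144/25)²)) + 13) = 299 + (123/(√(196 + 20736/625)) + 13) = 299 + (123/(√(143236/625)) + 13) = 299 + (123/((2*√35809/25)) + 13) = 299 + (123*(25*√35809/71618) + 13) = 299 + (3075*√35809/71618 + 13) = 299 + (13 + 3075*√35809/71618) = 312 + 3075*√35809/71618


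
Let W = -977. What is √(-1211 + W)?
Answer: 2*I*√547 ≈ 46.776*I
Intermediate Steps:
√(-1211 + W) = √(-1211 - 977) = √(-2188) = 2*I*√547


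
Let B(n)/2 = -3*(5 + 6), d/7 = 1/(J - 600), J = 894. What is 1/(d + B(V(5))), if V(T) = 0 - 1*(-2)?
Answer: -42/2771 ≈ -0.015157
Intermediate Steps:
V(T) = 2 (V(T) = 0 + 2 = 2)
d = 1/42 (d = 7/(894 - 600) = 7/294 = 7*(1/294) = 1/42 ≈ 0.023810)
B(n) = -66 (B(n) = 2*(-3*(5 + 6)) = 2*(-3*11) = 2*(-33) = -66)
1/(d + B(V(5))) = 1/(1/42 - 66) = 1/(-2771/42) = -42/2771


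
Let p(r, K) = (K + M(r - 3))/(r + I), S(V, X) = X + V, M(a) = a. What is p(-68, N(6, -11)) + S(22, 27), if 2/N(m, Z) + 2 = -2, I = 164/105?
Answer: 698663/13952 ≈ 50.076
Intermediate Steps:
S(V, X) = V + X
I = 164/105 (I = 164*(1/105) = 164/105 ≈ 1.5619)
N(m, Z) = -½ (N(m, Z) = 2/(-2 - 2) = 2/(-4) = 2*(-¼) = -½)
p(r, K) = (-3 + K + r)/(164/105 + r) (p(r, K) = (K + (r - 3))/(r + 164/105) = (K + (-3 + r))/(164/105 + r) = (-3 + K + r)/(164/105 + r))
p(-68, N(6, -11)) + S(22, 27) = 105*(-3 - ½ - 68)/(164 + 105*(-68)) + (22 + 27) = 105*(-143/2)/(164 - 7140) + 49 = 105*(-143/2)/(-6976) + 49 = 105*(-1/6976)*(-143/2) + 49 = 15015/13952 + 49 = 698663/13952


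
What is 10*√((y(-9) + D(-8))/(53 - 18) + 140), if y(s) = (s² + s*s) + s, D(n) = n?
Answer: 10*√7063/7 ≈ 120.06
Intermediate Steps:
y(s) = s + 2*s² (y(s) = (s² + s²) + s = 2*s² + s = s + 2*s²)
10*√((y(-9) + D(-8))/(53 - 18) + 140) = 10*√((-9*(1 + 2*(-9)) - 8)/(53 - 18) + 140) = 10*√((-9*(1 - 18) - 8)/35 + 140) = 10*√((-9*(-17) - 8)*(1/35) + 140) = 10*√((153 - 8)*(1/35) + 140) = 10*√(145*(1/35) + 140) = 10*√(29/7 + 140) = 10*√(1009/7) = 10*(√7063/7) = 10*√7063/7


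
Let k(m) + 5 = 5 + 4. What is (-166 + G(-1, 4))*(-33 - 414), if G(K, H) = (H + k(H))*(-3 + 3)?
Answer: 74202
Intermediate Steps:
k(m) = 4 (k(m) = -5 + (5 + 4) = -5 + 9 = 4)
G(K, H) = 0 (G(K, H) = (H + 4)*(-3 + 3) = (4 + H)*0 = 0)
(-166 + G(-1, 4))*(-33 - 414) = (-166 + 0)*(-33 - 414) = -166*(-447) = 74202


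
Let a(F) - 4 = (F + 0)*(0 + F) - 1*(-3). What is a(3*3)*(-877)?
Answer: -77176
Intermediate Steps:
a(F) = 7 + F² (a(F) = 4 + ((F + 0)*(0 + F) - 1*(-3)) = 4 + (F*F + 3) = 4 + (F² + 3) = 4 + (3 + F²) = 7 + F²)
a(3*3)*(-877) = (7 + (3*3)²)*(-877) = (7 + 9²)*(-877) = (7 + 81)*(-877) = 88*(-877) = -77176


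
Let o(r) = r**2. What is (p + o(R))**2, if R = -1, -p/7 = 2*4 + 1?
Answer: 3844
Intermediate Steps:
p = -63 (p = -7*(2*4 + 1) = -7*(8 + 1) = -7*9 = -63)
(p + o(R))**2 = (-63 + (-1)**2)**2 = (-63 + 1)**2 = (-62)**2 = 3844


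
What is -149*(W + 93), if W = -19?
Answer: -11026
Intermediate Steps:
-149*(W + 93) = -149*(-19 + 93) = -149*74 = -11026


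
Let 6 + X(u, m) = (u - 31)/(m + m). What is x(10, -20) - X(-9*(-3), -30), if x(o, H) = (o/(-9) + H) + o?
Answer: -233/45 ≈ -5.1778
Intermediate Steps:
x(o, H) = H + 8*o/9 (x(o, H) = (o*(-1/9) + H) + o = (-o/9 + H) + o = (H - o/9) + o = H + 8*o/9)
X(u, m) = -6 + (-31 + u)/(2*m) (X(u, m) = -6 + (u - 31)/(m + m) = -6 + (-31 + u)/((2*m)) = -6 + (-31 + u)*(1/(2*m)) = -6 + (-31 + u)/(2*m))
x(10, -20) - X(-9*(-3), -30) = (-20 + (8/9)*10) - (-31 - 9*(-3) - 12*(-30))/(2*(-30)) = (-20 + 80/9) - (-1)*(-31 + 27 + 360)/(2*30) = -100/9 - (-1)*356/(2*30) = -100/9 - 1*(-89/15) = -100/9 + 89/15 = -233/45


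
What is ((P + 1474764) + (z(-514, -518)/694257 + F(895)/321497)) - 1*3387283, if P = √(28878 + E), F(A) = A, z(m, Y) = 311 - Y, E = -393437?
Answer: -426877190410643323/223201542729 + I*√364559 ≈ -1.9125e+6 + 603.79*I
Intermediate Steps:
P = I*√364559 (P = √(28878 - 393437) = √(-364559) = I*√364559 ≈ 603.79*I)
((P + 1474764) + (z(-514, -518)/694257 + F(895)/321497)) - 1*3387283 = ((I*√364559 + 1474764) + ((311 - 1*(-518))/694257 + 895/321497)) - 1*3387283 = ((1474764 + I*√364559) + ((311 + 518)*(1/694257) + 895*(1/321497))) - 3387283 = ((1474764 + I*√364559) + (829*(1/694257) + 895/321497)) - 3387283 = ((1474764 + I*√364559) + (829/694257 + 895/321497)) - 3387283 = ((1474764 + I*√364559) + 887881028/223201542729) - 3387283 = (329169600849071984/223201542729 + I*√364559) - 3387283 = -426877190410643323/223201542729 + I*√364559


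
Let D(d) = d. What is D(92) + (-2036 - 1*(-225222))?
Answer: 223278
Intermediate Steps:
D(92) + (-2036 - 1*(-225222)) = 92 + (-2036 - 1*(-225222)) = 92 + (-2036 + 225222) = 92 + 223186 = 223278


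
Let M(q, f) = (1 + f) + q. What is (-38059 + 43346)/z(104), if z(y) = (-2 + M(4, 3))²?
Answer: 5287/36 ≈ 146.86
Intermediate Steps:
M(q, f) = 1 + f + q
z(y) = 36 (z(y) = (-2 + (1 + 3 + 4))² = (-2 + 8)² = 6² = 36)
(-38059 + 43346)/z(104) = (-38059 + 43346)/36 = 5287*(1/36) = 5287/36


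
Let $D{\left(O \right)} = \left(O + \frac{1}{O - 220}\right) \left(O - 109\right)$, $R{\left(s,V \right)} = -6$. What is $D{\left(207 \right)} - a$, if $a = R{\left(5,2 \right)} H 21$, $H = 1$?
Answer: $\frac{265258}{13} \approx 20404.0$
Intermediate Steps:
$D{\left(O \right)} = \left(-109 + O\right) \left(O + \frac{1}{-220 + O}\right)$ ($D{\left(O \right)} = \left(O + \frac{1}{-220 + O}\right) \left(-109 + O\right) = \left(-109 + O\right) \left(O + \frac{1}{-220 + O}\right)$)
$a = -126$ ($a = \left(-6\right) 1 \cdot 21 = \left(-6\right) 21 = -126$)
$D{\left(207 \right)} - a = \frac{-109 + 207^{3} - 329 \cdot 207^{2} + 23981 \cdot 207}{-220 + 207} - -126 = \frac{-109 + 8869743 - 14097321 + 4964067}{-13} + 126 = - \frac{-109 + 8869743 - 14097321 + 4964067}{13} + 126 = \left(- \frac{1}{13}\right) \left(-263620\right) + 126 = \frac{263620}{13} + 126 = \frac{265258}{13}$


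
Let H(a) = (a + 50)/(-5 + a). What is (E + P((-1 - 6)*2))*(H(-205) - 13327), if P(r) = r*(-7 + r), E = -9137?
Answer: 4949453629/42 ≈ 1.1784e+8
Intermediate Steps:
H(a) = (50 + a)/(-5 + a)
(E + P((-1 - 6)*2))*(H(-205) - 13327) = (-9137 + ((-1 - 6)*2)*(-7 + (-1 - 6)*2))*((50 - 205)/(-5 - 205) - 13327) = (-9137 + (-7*2)*(-7 - 7*2))*(-155/(-210) - 13327) = (-9137 - 14*(-7 - 14))*(-1/210*(-155) - 13327) = (-9137 - 14*(-21))*(31/42 - 13327) = (-9137 + 294)*(-559703/42) = -8843*(-559703/42) = 4949453629/42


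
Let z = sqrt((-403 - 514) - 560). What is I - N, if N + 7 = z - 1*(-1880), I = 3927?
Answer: 2054 - I*sqrt(1477) ≈ 2054.0 - 38.432*I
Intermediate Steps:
z = I*sqrt(1477) (z = sqrt(-917 - 560) = sqrt(-1477) = I*sqrt(1477) ≈ 38.432*I)
N = 1873 + I*sqrt(1477) (N = -7 + (I*sqrt(1477) - 1*(-1880)) = -7 + (I*sqrt(1477) + 1880) = -7 + (1880 + I*sqrt(1477)) = 1873 + I*sqrt(1477) ≈ 1873.0 + 38.432*I)
I - N = 3927 - (1873 + I*sqrt(1477)) = 3927 + (-1873 - I*sqrt(1477)) = 2054 - I*sqrt(1477)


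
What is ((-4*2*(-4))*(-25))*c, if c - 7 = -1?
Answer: -4800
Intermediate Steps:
c = 6 (c = 7 - 1 = 6)
((-4*2*(-4))*(-25))*c = ((-4*2*(-4))*(-25))*6 = (-8*(-4)*(-25))*6 = (32*(-25))*6 = -800*6 = -4800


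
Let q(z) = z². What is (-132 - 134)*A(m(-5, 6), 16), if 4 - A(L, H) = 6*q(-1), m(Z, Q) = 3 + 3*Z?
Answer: 532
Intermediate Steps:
A(L, H) = -2 (A(L, H) = 4 - 6*(-1)² = 4 - 6 = -2)
(-132 - 134)*A(m(-5, 6), 16) = (-132 - 134)*(-2) = -266*(-2) = 532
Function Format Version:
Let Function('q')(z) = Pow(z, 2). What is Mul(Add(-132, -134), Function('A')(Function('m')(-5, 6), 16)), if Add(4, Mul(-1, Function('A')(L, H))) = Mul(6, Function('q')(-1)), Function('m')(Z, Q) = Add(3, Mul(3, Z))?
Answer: 532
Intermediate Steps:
Function('A')(L, H) = -2 (Function('A')(L, H) = Add(4, Mul(-1, Mul(6, Pow(-1, 2)))) = Add(4, Mul(-1, Mul(6, 1))) = Add(4, Mul(-1, 6)) = Add(4, -6) = -2)
Mul(Add(-132, -134), Function('A')(Function('m')(-5, 6), 16)) = Mul(Add(-132, -134), -2) = Mul(-266, -2) = 532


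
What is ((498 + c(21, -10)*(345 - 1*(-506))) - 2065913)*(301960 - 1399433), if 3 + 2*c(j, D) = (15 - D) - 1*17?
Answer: 4528804644975/2 ≈ 2.2644e+12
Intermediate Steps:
c(j, D) = -5/2 - D/2 (c(j, D) = -3/2 + ((15 - D) - 1*17)/2 = -3/2 + ((15 - D) - 17)/2 = -3/2 + (-2 - D)/2 = -3/2 + (-1 - D/2) = -5/2 - D/2)
((498 + c(21, -10)*(345 - 1*(-506))) - 2065913)*(301960 - 1399433) = ((498 + (-5/2 - ½*(-10))*(345 - 1*(-506))) - 2065913)*(301960 - 1399433) = ((498 + (-5/2 + 5)*(345 + 506)) - 2065913)*(-1097473) = ((498 + (5/2)*851) - 2065913)*(-1097473) = ((498 + 4255/2) - 2065913)*(-1097473) = (5251/2 - 2065913)*(-1097473) = -4126575/2*(-1097473) = 4528804644975/2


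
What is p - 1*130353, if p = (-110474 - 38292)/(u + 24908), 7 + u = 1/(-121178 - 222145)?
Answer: -557225042507592/4274543011 ≈ -1.3036e+5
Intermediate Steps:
u = -2403262/343323 (u = -7 + 1/(-121178 - 222145) = -7 + 1/(-343323) = -7 - 1/343323 = -2403262/343323 ≈ -7.0000)
p = -25537394709/4274543011 (p = (-110474 - 38292)/(-2403262/343323 + 24908) = -148766/8549086022/343323 = -148766*343323/8549086022 = -25537394709/4274543011 ≈ -5.9743)
p - 1*130353 = -25537394709/4274543011 - 1*130353 = -25537394709/4274543011 - 130353 = -557225042507592/4274543011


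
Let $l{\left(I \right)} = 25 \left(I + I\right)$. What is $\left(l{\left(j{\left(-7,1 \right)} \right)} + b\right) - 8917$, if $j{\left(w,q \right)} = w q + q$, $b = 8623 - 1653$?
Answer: $-2247$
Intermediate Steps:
$b = 6970$
$j{\left(w,q \right)} = q + q w$ ($j{\left(w,q \right)} = q w + q = q + q w$)
$l{\left(I \right)} = 50 I$ ($l{\left(I \right)} = 25 \cdot 2 I = 50 I$)
$\left(l{\left(j{\left(-7,1 \right)} \right)} + b\right) - 8917 = \left(50 \cdot 1 \left(1 - 7\right) + 6970\right) - 8917 = \left(50 \cdot 1 \left(-6\right) + 6970\right) - 8917 = \left(50 \left(-6\right) + 6970\right) - 8917 = \left(-300 + 6970\right) - 8917 = 6670 - 8917 = -2247$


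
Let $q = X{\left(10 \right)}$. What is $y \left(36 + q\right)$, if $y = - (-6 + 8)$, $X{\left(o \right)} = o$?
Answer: $-92$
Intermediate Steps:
$q = 10$
$y = -2$ ($y = \left(-1\right) 2 = -2$)
$y \left(36 + q\right) = - 2 \left(36 + 10\right) = \left(-2\right) 46 = -92$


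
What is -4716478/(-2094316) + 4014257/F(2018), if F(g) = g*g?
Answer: 6903537304521/2132183327596 ≈ 3.2378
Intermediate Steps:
F(g) = g**2
-4716478/(-2094316) + 4014257/F(2018) = -4716478/(-2094316) + 4014257/(2018**2) = -4716478*(-1/2094316) + 4014257/4072324 = 2358239/1047158 + 4014257*(1/4072324) = 2358239/1047158 + 4014257/4072324 = 6903537304521/2132183327596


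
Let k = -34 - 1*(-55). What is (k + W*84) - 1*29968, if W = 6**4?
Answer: 78917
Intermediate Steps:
k = 21 (k = -34 + 55 = 21)
W = 1296
(k + W*84) - 1*29968 = (21 + 1296*84) - 1*29968 = (21 + 108864) - 29968 = 108885 - 29968 = 78917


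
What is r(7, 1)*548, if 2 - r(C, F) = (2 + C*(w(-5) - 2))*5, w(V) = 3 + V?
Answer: 72336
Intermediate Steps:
r(C, F) = -8 + 20*C (r(C, F) = 2 - (2 + C*((3 - 5) - 2))*5 = 2 - (2 + C*(-2 - 2))*5 = 2 - (2 + C*(-4))*5 = 2 - (2 - 4*C)*5 = 2 - (10 - 20*C) = 2 + (-10 + 20*C) = -8 + 20*C)
r(7, 1)*548 = (-8 + 20*7)*548 = (-8 + 140)*548 = 132*548 = 72336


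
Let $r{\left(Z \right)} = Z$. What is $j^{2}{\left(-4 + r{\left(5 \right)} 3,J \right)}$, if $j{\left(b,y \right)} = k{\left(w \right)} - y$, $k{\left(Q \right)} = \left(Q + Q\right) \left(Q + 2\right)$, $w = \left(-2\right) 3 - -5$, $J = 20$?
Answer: $484$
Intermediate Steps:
$w = -1$ ($w = -6 + 5 = -1$)
$k{\left(Q \right)} = 2 Q \left(2 + Q\right)$
$j{\left(b,y \right)} = -2 - y$ ($j{\left(b,y \right)} = 2 \left(-1\right) \left(2 - 1\right) - y = 2 \left(-1\right) 1 - y = -2 - y$)
$j^{2}{\left(-4 + r{\left(5 \right)} 3,J \right)} = \left(-2 - 20\right)^{2} = \left(-22\right)^{2} = 484$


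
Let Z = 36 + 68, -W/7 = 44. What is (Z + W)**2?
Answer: 41616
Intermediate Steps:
W = -308 (W = -7*44 = -308)
Z = 104
(Z + W)**2 = (104 - 308)**2 = (-204)**2 = 41616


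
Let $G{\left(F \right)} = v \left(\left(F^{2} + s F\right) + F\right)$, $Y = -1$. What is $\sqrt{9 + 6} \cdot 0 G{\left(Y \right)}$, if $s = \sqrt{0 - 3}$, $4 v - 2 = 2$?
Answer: $0$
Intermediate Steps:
$v = 1$ ($v = \frac{1}{2} + \frac{1}{4} \cdot 2 = \frac{1}{2} + \frac{1}{2} = 1$)
$s = i \sqrt{3}$ ($s = \sqrt{-3} = i \sqrt{3} \approx 1.732 i$)
$G{\left(F \right)} = F + F^{2} + i F \sqrt{3}$ ($G{\left(F \right)} = 1 \left(\left(F^{2} + i \sqrt{3} F\right) + F\right) = 1 \left(\left(F^{2} + i F \sqrt{3}\right) + F\right) = 1 \left(F + F^{2} + i F \sqrt{3}\right) = F + F^{2} + i F \sqrt{3}$)
$\sqrt{9 + 6} \cdot 0 G{\left(Y \right)} = \sqrt{9 + 6} \cdot 0 \left(- (1 - 1 + i \sqrt{3})\right) = \sqrt{15} \cdot 0 \left(- i \sqrt{3}\right) = 0 \left(- i \sqrt{3}\right) = 0$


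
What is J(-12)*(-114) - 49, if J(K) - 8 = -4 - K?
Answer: -1873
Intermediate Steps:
J(K) = 4 - K (J(K) = 8 + (-4 - K) = 4 - K)
J(-12)*(-114) - 49 = (4 - 1*(-12))*(-114) - 49 = (4 + 12)*(-114) - 49 = 16*(-114) - 49 = -1824 - 49 = -1873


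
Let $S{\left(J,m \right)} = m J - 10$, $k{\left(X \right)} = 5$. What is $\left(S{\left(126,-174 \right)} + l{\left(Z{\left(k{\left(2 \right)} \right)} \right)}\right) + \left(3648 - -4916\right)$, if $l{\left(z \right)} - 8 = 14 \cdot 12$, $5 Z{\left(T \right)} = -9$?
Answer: $-13194$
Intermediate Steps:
$S{\left(J,m \right)} = -10 + J m$ ($S{\left(J,m \right)} = J m - 10 = -10 + J m$)
$Z{\left(T \right)} = - \frac{9}{5}$ ($Z{\left(T \right)} = \frac{1}{5} \left(-9\right) = - \frac{9}{5}$)
$l{\left(z \right)} = 176$ ($l{\left(z \right)} = 8 + 14 \cdot 12 = 8 + 168 = 176$)
$\left(S{\left(126,-174 \right)} + l{\left(Z{\left(k{\left(2 \right)} \right)} \right)}\right) + \left(3648 - -4916\right) = \left(\left(-10 + 126 \left(-174\right)\right) + 176\right) + \left(3648 - -4916\right) = \left(\left(-10 - 21924\right) + 176\right) + \left(3648 + 4916\right) = \left(-21934 + 176\right) + 8564 = -21758 + 8564 = -13194$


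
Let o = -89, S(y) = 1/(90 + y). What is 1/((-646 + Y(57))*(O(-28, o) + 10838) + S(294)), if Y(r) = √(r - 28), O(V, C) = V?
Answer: -1029723586176/7190327824858475521 - 1593999360*√29/7190327824858475521 ≈ -1.4440e-7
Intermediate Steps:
Y(r) = √(-28 + r)
1/((-646 + Y(57))*(O(-28, o) + 10838) + S(294)) = 1/((-646 + √(-28 + 57))*(-28 + 10838) + 1/(90 + 294)) = 1/((-646 + √29)*10810 + 1/384) = 1/((-6983260 + 10810*√29) + 1/384) = 1/(-2681571839/384 + 10810*√29)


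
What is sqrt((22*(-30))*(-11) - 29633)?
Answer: I*sqrt(22373) ≈ 149.58*I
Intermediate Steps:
sqrt((22*(-30))*(-11) - 29633) = sqrt(-660*(-11) - 29633) = sqrt(7260 - 29633) = sqrt(-22373) = I*sqrt(22373)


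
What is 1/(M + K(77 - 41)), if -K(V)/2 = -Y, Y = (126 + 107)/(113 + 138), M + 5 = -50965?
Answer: -251/12793004 ≈ -1.9620e-5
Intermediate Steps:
M = -50970 (M = -5 - 50965 = -50970)
Y = 233/251 ≈ 0.92829
K(V) = 466/251 (K(V) = -(-2)*233/251 = -2*(-233/251) = 466/251)
1/(M + K(77 - 41)) = 1/(-50970 + 466/251) = 1/(-12793004/251) = -251/12793004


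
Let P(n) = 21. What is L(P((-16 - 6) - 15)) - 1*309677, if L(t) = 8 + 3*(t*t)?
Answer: -308346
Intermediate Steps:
L(t) = 8 + 3*t²
L(P((-16 - 6) - 15)) - 1*309677 = (8 + 3*21²) - 1*309677 = (8 + 3*441) - 309677 = (8 + 1323) - 309677 = 1331 - 309677 = -308346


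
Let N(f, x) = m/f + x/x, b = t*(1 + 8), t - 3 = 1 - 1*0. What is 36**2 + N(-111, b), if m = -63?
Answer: 48010/37 ≈ 1297.6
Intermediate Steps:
t = 4 (t = 3 + (1 - 1*0) = 3 + (1 + 0) = 3 + 1 = 4)
b = 36 (b = 4*(1 + 8) = 4*9 = 36)
N(f, x) = 1 - 63/f (N(f, x) = -63/f + x/x = -63/f + 1 = 1 - 63/f)
36**2 + N(-111, b) = 36**2 + (-63 - 111)/(-111) = 1296 - 1/111*(-174) = 1296 + 58/37 = 48010/37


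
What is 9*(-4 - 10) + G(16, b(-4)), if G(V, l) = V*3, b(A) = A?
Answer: -78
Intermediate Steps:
G(V, l) = 3*V
9*(-4 - 10) + G(16, b(-4)) = 9*(-4 - 10) + 3*16 = 9*(-14) + 48 = -126 + 48 = -78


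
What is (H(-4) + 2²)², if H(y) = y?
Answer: 0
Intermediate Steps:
(H(-4) + 2²)² = (-4 + 2²)² = (-4 + 4)² = 0² = 0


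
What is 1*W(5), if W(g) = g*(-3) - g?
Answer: -20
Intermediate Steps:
W(g) = -4*g (W(g) = -3*g - g = -4*g)
1*W(5) = 1*(-4*5) = 1*(-20) = -20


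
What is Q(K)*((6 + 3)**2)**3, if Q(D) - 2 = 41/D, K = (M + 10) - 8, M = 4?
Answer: 9388791/2 ≈ 4.6944e+6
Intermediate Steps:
K = 6 (K = (4 + 10) - 8 = 14 - 8 = 6)
Q(D) = 2 + 41/D
Q(K)*((6 + 3)**2)**3 = (2 + 41/6)*((6 + 3)**2)**3 = (2 + 41*(1/6))*(9**2)**3 = (2 + 41/6)*81**3 = (53/6)*531441 = 9388791/2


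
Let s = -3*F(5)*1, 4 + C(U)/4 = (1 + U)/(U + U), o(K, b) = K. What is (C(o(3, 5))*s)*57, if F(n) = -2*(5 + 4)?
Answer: -41040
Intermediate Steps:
F(n) = -18 (F(n) = -2*9 = -18)
C(U) = -16 + 2*(1 + U)/U (C(U) = -16 + 4*((1 + U)/(U + U)) = -16 + 4*((1 + U)/((2*U))) = -16 + 4*((1 + U)*(1/(2*U))) = -16 + 4*((1 + U)/(2*U)) = -16 + 2*(1 + U)/U)
s = 54 (s = -3*(-18)*1 = 54*1 = 54)
(C(o(3, 5))*s)*57 = ((-14 + 2/3)*54)*57 = ((-14 + 2*(⅓))*54)*57 = ((-14 + ⅔)*54)*57 = -40/3*54*57 = -720*57 = -41040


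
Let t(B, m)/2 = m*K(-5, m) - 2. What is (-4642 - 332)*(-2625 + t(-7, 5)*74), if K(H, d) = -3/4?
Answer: 17289624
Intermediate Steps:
K(H, d) = -¾ (K(H, d) = -3*¼ = -¾)
t(B, m) = -4 - 3*m/2 (t(B, m) = 2*(m*(-¾) - 2) = 2*(-3*m/4 - 2) = 2*(-2 - 3*m/4) = -4 - 3*m/2)
(-4642 - 332)*(-2625 + t(-7, 5)*74) = (-4642 - 332)*(-2625 + (-4 - 3/2*5)*74) = -4974*(-2625 + (-4 - 15/2)*74) = -4974*(-2625 - 23/2*74) = -4974*(-2625 - 851) = -4974*(-3476) = 17289624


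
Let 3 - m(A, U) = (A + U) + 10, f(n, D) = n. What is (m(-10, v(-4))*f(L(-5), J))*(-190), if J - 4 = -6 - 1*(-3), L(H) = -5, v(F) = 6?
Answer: -2850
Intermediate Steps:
J = 1 (J = 4 + (-6 - 1*(-3)) = 4 + (-6 + 3) = 4 - 3 = 1)
m(A, U) = -7 - A - U (m(A, U) = 3 - ((A + U) + 10) = 3 - (10 + A + U) = 3 + (-10 - A - U) = -7 - A - U)
(m(-10, v(-4))*f(L(-5), J))*(-190) = ((-7 - 1*(-10) - 1*6)*(-5))*(-190) = ((-7 + 10 - 6)*(-5))*(-190) = -3*(-5)*(-190) = 15*(-190) = -2850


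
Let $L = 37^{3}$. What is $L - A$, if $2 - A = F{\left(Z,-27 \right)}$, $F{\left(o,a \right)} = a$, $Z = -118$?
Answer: $50624$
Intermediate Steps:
$L = 50653$
$A = 29$ ($A = 2 - -27 = 2 + 27 = 29$)
$L - A = 50653 - 29 = 50624$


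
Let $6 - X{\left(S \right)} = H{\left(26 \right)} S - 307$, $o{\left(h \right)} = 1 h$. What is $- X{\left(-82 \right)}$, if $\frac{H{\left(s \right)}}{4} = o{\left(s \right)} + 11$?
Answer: $-12449$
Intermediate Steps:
$o{\left(h \right)} = h$
$H{\left(s \right)} = 44 + 4 s$ ($H{\left(s \right)} = 4 \left(s + 11\right) = 4 \left(11 + s\right) = 44 + 4 s$)
$X{\left(S \right)} = 313 - 148 S$ ($X{\left(S \right)} = 6 - \left(\left(44 + 4 \cdot 26\right) S - 307\right) = 6 - \left(\left(44 + 104\right) S - 307\right) = 6 - \left(148 S - 307\right) = 6 - \left(-307 + 148 S\right) = 313 - 148 S$)
$- X{\left(-82 \right)} = - (313 - -12136) = - (313 + 12136) = \left(-1\right) 12449 = -12449$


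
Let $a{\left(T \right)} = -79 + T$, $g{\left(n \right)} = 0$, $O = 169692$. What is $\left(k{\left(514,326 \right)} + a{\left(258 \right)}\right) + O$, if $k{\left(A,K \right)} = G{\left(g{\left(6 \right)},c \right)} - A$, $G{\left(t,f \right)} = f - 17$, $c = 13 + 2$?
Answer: $169355$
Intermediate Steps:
$c = 15$
$G{\left(t,f \right)} = -17 + f$
$k{\left(A,K \right)} = -2 - A$ ($k{\left(A,K \right)} = \left(-17 + 15\right) - A = -2 - A$)
$\left(k{\left(514,326 \right)} + a{\left(258 \right)}\right) + O = \left(\left(-2 - 514\right) + \left(-79 + 258\right)\right) + 169692 = \left(\left(-2 - 514\right) + 179\right) + 169692 = \left(-516 + 179\right) + 169692 = -337 + 169692 = 169355$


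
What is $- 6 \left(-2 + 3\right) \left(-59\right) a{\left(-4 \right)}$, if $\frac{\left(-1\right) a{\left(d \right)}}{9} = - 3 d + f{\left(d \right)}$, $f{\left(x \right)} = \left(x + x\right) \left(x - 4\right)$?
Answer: $-242136$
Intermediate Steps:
$f{\left(x \right)} = 2 x \left(-4 + x\right)$
$a{\left(d \right)} = 27 d - 18 d \left(-4 + d\right)$ ($a{\left(d \right)} = - 9 \left(- 3 d + 2 d \left(-4 + d\right)\right) = 27 d - 18 d \left(-4 + d\right)$)
$- 6 \left(-2 + 3\right) \left(-59\right) a{\left(-4 \right)} = - 6 \left(-2 + 3\right) \left(-59\right) 9 \left(-4\right) \left(11 - -8\right) = \left(-6\right) 1 \left(-59\right) 9 \left(-4\right) \left(11 + 8\right) = \left(-6\right) \left(-59\right) 9 \left(-4\right) 19 = 354 \left(-684\right) = -242136$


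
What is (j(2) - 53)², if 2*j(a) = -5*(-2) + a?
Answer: 2209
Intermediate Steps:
j(a) = 5 + a/2 (j(a) = (-5*(-2) + a)/2 = (10 + a)/2 = 5 + a/2)
(j(2) - 53)² = ((5 + (½)*2) - 53)² = ((5 + 1) - 53)² = (6 - 53)² = (-47)² = 2209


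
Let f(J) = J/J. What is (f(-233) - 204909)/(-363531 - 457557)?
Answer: 51227/205272 ≈ 0.24956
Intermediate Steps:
f(J) = 1
(f(-233) - 204909)/(-363531 - 457557) = (1 - 204909)/(-363531 - 457557) = -204908/(-821088) = -204908*(-1/821088) = 51227/205272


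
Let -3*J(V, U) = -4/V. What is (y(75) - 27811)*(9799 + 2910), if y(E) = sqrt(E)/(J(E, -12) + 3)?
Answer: -353449999 + 14297625*sqrt(3)/679 ≈ -3.5341e+8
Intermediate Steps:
J(V, U) = 4/(3*V) (J(V, U) = -(-4)/(3*V) = 4/(3*V))
y(E) = sqrt(E)/(3 + 4/(3*E)) (y(E) = sqrt(E)/(4/(3*E) + 3) = sqrt(E)/(3 + 4/(3*E)))
(y(75) - 27811)*(9799 + 2910) = (3*75**(3/2)/(4 + 9*75) - 27811)*(9799 + 2910) = (3*(375*sqrt(3))/(4 + 675) - 27811)*12709 = (3*(375*sqrt(3))/679 - 27811)*12709 = (3*(375*sqrt(3))*(1/679) - 27811)*12709 = (1125*sqrt(3)/679 - 27811)*12709 = (-27811 + 1125*sqrt(3)/679)*12709 = -353449999 + 14297625*sqrt(3)/679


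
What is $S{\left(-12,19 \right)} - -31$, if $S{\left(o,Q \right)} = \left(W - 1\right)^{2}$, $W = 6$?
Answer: $56$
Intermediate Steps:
$S{\left(o,Q \right)} = 25$ ($S{\left(o,Q \right)} = \left(6 - 1\right)^{2} = 5^{2} = 25$)
$S{\left(-12,19 \right)} - -31 = 25 - -31 = 25 + 31 = 56$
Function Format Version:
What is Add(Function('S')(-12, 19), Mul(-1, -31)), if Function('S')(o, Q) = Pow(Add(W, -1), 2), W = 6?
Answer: 56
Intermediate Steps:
Function('S')(o, Q) = 25 (Function('S')(o, Q) = Pow(Add(6, -1), 2) = Pow(5, 2) = 25)
Add(Function('S')(-12, 19), Mul(-1, -31)) = Add(25, Mul(-1, -31)) = Add(25, 31) = 56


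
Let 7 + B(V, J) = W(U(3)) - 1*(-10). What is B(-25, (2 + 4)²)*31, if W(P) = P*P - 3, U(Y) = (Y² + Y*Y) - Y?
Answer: 6975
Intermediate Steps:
U(Y) = -Y + 2*Y² (U(Y) = (Y² + Y²) - Y = 2*Y² - Y = -Y + 2*Y²)
W(P) = -3 + P² (W(P) = P² - 3 = -3 + P²)
B(V, J) = 225 (B(V, J) = -7 + ((-3 + (3*(-1 + 2*3))²) - 1*(-10)) = -7 + ((-3 + (3*(-1 + 6))²) + 10) = -7 + ((-3 + (3*5)²) + 10) = -7 + ((-3 + 15²) + 10) = -7 + ((-3 + 225) + 10) = -7 + (222 + 10) = -7 + 232 = 225)
B(-25, (2 + 4)²)*31 = 225*31 = 6975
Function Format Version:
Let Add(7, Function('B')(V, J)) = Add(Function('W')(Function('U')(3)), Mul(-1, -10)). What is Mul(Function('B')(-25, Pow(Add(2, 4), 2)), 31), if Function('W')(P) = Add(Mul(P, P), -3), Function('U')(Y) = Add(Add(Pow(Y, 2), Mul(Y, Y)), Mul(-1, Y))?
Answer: 6975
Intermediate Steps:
Function('U')(Y) = Add(Mul(-1, Y), Mul(2, Pow(Y, 2))) (Function('U')(Y) = Add(Add(Pow(Y, 2), Pow(Y, 2)), Mul(-1, Y)) = Add(Mul(2, Pow(Y, 2)), Mul(-1, Y)) = Add(Mul(-1, Y), Mul(2, Pow(Y, 2))))
Function('W')(P) = Add(-3, Pow(P, 2)) (Function('W')(P) = Add(Pow(P, 2), -3) = Add(-3, Pow(P, 2)))
Function('B')(V, J) = 225 (Function('B')(V, J) = Add(-7, Add(Add(-3, Pow(Mul(3, Add(-1, Mul(2, 3))), 2)), Mul(-1, -10))) = Add(-7, Add(Add(-3, Pow(Mul(3, Add(-1, 6)), 2)), 10)) = Add(-7, Add(Add(-3, Pow(Mul(3, 5), 2)), 10)) = Add(-7, Add(Add(-3, Pow(15, 2)), 10)) = Add(-7, Add(Add(-3, 225), 10)) = Add(-7, Add(222, 10)) = Add(-7, 232) = 225)
Mul(Function('B')(-25, Pow(Add(2, 4), 2)), 31) = Mul(225, 31) = 6975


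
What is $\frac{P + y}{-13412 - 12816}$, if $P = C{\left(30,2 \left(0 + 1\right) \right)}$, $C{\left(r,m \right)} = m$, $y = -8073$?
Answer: $\frac{8071}{26228} \approx 0.30772$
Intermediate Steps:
$P = 2$ ($P = 2 \left(0 + 1\right) = 2 \cdot 1 = 2$)
$\frac{P + y}{-13412 - 12816} = \frac{2 - 8073}{-13412 - 12816} = - \frac{8071}{-26228} = \left(-8071\right) \left(- \frac{1}{26228}\right) = \frac{8071}{26228}$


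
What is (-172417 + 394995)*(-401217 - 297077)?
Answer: -155424881932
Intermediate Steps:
(-172417 + 394995)*(-401217 - 297077) = 222578*(-698294) = -155424881932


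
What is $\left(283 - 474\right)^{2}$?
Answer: $36481$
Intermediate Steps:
$\left(283 - 474\right)^{2} = \left(-191\right)^{2} = 36481$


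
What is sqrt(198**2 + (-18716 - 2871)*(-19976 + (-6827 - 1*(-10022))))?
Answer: sqrt(362290651) ≈ 19034.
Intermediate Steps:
sqrt(198**2 + (-18716 - 2871)*(-19976 + (-6827 - 1*(-10022)))) = sqrt(39204 - 21587*(-19976 + (-6827 + 10022))) = sqrt(39204 - 21587*(-19976 + 3195)) = sqrt(39204 - 21587*(-16781)) = sqrt(39204 + 362251447) = sqrt(362290651)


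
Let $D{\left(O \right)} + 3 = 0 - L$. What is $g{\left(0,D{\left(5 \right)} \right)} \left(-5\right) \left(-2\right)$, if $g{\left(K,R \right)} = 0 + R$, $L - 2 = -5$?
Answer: $0$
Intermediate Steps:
$L = -3$ ($L = 2 - 5 = -3$)
$D{\left(O \right)} = 0$ ($D{\left(O \right)} = -3 + \left(0 - -3\right) = -3 + \left(0 + 3\right) = -3 + 3 = 0$)
$g{\left(K,R \right)} = R$
$g{\left(0,D{\left(5 \right)} \right)} \left(-5\right) \left(-2\right) = 0 \left(-5\right) \left(-2\right) = 0 \left(-2\right) = 0$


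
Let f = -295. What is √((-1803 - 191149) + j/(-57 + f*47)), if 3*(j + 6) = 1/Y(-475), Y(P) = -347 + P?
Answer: I*√6317368144629923899/5721942 ≈ 439.26*I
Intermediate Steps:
j = -14797/2466 (j = -6 + 1/(3*(-347 - 475)) = -6 + (⅓)/(-822) = -6 + (⅓)*(-1/822) = -6 - 1/2466 = -14797/2466 ≈ -6.0004)
√((-1803 - 191149) + j/(-57 + f*47)) = √((-1803 - 191149) - 14797/(2466*(-57 - 295*47))) = √(-192952 - 14797/(2466*(-57 - 13865))) = √(-192952 - 14797/2466/(-13922)) = √(-192952 - 14797/2466*(-1/13922)) = √(-192952 + 14797/34331652) = √(-6624360901907/34331652) = I*√6317368144629923899/5721942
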